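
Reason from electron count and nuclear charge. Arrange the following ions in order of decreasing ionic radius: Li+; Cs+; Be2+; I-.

First list Z and electron count for each: Be2+: 2 e⁻, Z=4, Li+: 2 e⁻, Z=3, Cs+: 54 e⁻, Z=55, I-: 54 e⁻, Z=53. Be2+ < Li+ (isoelectronic, higher Z=4 is smaller); Li+ < Cs+ (same group, period 2 vs 6); Cs+ < I- (both 54 e⁻, Z=55>53).

I- > Cs+ > Li+ > Be2+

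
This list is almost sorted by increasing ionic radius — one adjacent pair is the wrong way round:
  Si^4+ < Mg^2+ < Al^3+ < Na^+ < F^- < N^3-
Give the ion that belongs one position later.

Mg^2+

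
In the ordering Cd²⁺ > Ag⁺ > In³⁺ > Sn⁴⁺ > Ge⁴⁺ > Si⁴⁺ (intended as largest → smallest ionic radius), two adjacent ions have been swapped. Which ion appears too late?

Ag⁺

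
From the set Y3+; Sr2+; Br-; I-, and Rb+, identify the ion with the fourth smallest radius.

Br-

First list Z and electron count for each: Y3+ (Z=39, 36 e⁻), Sr2+ (Z=38, 36 e⁻), Rb+ (Z=37, 36 e⁻), Br- (Z=35, 36 e⁻), I- (Z=53, 54 e⁻). Y3+ < Sr2+ (isoelectronic, higher Z=39 is smaller); Sr2+ < Rb+ (isoelectronic, higher Z=38 is smaller); Rb+ < Br- (isoelectronic, higher Z=37 is smaller); Br- < I- (same group, period 4 vs 5).
So the order is Y3+ < Sr2+ < Rb+ < Br- < I-; the 4th-smallest ion is Br-.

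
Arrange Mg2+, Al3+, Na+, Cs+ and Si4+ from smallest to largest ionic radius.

Si4+ < Al3+ < Mg2+ < Na+ < Cs+

Tabulating Z and e⁻: Si4+ (Z=14, 10 e⁻), Al3+ (Z=13, 10 e⁻), Mg2+ (Z=12, 10 e⁻), Na+ (Z=11, 10 e⁻), Cs+ (Z=55, 54 e⁻). Si4+ < Al3+ (isoelectronic, higher Z=14 is smaller); Al3+ < Mg2+ (isoelectronic, higher Z=13 is smaller); Mg2+ < Na+ (isoelectronic, higher Z=12 is smaller); Na+ < Cs+ (same group, period 3 vs 6).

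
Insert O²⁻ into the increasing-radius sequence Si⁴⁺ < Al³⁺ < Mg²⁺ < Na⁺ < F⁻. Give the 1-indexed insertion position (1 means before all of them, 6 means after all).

All of these have 10 electrons (isoelectronic). With the same electron cloud, the ion with the most protons pulls it in tightest. Nuclear charges: Si⁴⁺ (Z=14), Al³⁺ (Z=13), Mg²⁺ (Z=12), Na⁺ (Z=11), F⁻ (Z=9), O²⁻ (Z=8). Highest Z is smallest.
Putting O²⁻ in gives Si⁴⁺ < Al³⁺ < Mg²⁺ < Na⁺ < F⁻ < O²⁻; it lands at slot 6.

6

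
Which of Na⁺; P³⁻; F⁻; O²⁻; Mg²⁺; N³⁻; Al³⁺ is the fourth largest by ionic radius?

F⁻

Al³⁺: 10 e⁻, Z=13, Mg²⁺: 10 e⁻, Z=12, Na⁺: 10 e⁻, Z=11, F⁻: 10 e⁻, Z=9, O²⁻: 10 e⁻, Z=8, N³⁻: 10 e⁻, Z=7, P³⁻: 18 e⁻, Z=15. Al³⁺ < Mg²⁺ (isoelectronic, higher Z=13 is smaller); Mg²⁺ < Na⁺ (both 10 e⁻, Z=12>11); Na⁺ < F⁻ (isoelectronic, higher Z=11 is smaller); F⁻ < O²⁻ (both 10 e⁻, Z=9>8); O²⁻ < N³⁻ (both 10 e⁻, Z=8>7); N³⁻ < P³⁻ (same group, 1 shell fewer).
So the order is Al³⁺ < Mg²⁺ < Na⁺ < F⁻ < O²⁻ < N³⁻ < P³⁻; the 4th-largest ion is F⁻.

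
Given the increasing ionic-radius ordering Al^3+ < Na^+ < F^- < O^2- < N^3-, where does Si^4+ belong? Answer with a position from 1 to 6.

1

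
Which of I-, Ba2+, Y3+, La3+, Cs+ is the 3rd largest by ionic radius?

Ba2+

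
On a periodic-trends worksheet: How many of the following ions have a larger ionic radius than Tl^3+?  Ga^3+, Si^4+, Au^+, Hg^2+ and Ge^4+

2

Tabulating Z and e⁻: Si^4+ has 10 e⁻ (Z=14), Ge^4+ has 28 e⁻ (Z=32), Ga^3+ has 28 e⁻ (Z=31), Tl^3+ has 78 e⁻ (Z=81), Hg^2+ has 78 e⁻ (Z=80), Au^+ has 78 e⁻ (Z=79). Si^4+ < Ge^4+ (same group, 1 shell fewer); Ge^4+ < Ga^3+ (both 28 e⁻, Z=32>31); Ga^3+ < Tl^3+ (same group, 2 shells fewer); Tl^3+ < Hg^2+ (both 78 e⁻, Z=81>80); Hg^2+ < Au^+ (both 78 e⁻, Z=80>79).
Placing each against Tl^3+: smaller — Si^4+, Ge^4+, Ga^3+; larger — Hg^2+, Au^+. That's 2.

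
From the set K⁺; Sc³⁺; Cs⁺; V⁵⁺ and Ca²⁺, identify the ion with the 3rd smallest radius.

Work out protons and electrons: V⁵⁺ has 18 e⁻ (Z=23), Sc³⁺ has 18 e⁻ (Z=21), Ca²⁺ has 18 e⁻ (Z=20), K⁺ has 18 e⁻ (Z=19), Cs⁺ has 54 e⁻ (Z=55). V⁵⁺ < Sc³⁺ (isoelectronic, higher Z=23 is smaller); Sc³⁺ < Ca²⁺ (isoelectronic, higher Z=21 is smaller); Ca²⁺ < K⁺ (both 18 e⁻, Z=20>19); K⁺ < Cs⁺ (same group, period 4 vs 6).
Ordering: V⁵⁺ < Sc³⁺ < Ca²⁺ < K⁺ < Cs⁺. The 3rd smallest is Ca²⁺.

Ca²⁺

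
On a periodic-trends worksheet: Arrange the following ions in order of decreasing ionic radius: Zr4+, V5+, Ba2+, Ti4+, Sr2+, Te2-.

Te2- > Ba2+ > Sr2+ > Zr4+ > Ti4+ > V5+

Work out protons and electrons: V5+ has 18 e⁻ (Z=23), Ti4+ has 18 e⁻ (Z=22), Zr4+ has 36 e⁻ (Z=40), Sr2+ has 36 e⁻ (Z=38), Ba2+ has 54 e⁻ (Z=56), Te2- has 54 e⁻ (Z=52). V5+ < Ti4+ (both 18 e⁻, Z=23>22); Ti4+ < Zr4+ (same group, 1 shell fewer); Zr4+ < Sr2+ (both 36 e⁻, Z=40>38); Sr2+ < Ba2+ (same group, period 5 vs 6); Ba2+ < Te2- (isoelectronic, higher Z=56 is smaller).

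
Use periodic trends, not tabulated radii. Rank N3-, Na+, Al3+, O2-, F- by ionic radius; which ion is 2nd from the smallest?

Each ion has 10 electrons. The ranking follows nuclear charge in reverse — greater Z gives a smaller radius. Al3+ (Z=13), Na+ (Z=11), F- (Z=9), O2- (Z=8), N3- (Z=7).
Full ascending order: Al3+ < Na+ < F- < O2- < N3-. Counting from the smallest, position 2 is Na+.

Na+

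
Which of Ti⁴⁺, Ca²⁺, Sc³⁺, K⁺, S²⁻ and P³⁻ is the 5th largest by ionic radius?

Sc³⁺

Isoelectronic series (18 e⁻ each). Size is set by nuclear charge: more protons means a smaller ion. Ti⁴⁺ (Z=22), Sc³⁺ (Z=21), Ca²⁺ (Z=20), K⁺ (Z=19), S²⁻ (Z=16), P³⁻ (Z=15).
Full ascending order: Ti⁴⁺ < Sc³⁺ < Ca²⁺ < K⁺ < S²⁻ < P³⁻. Counting from the largest, position 5 is Sc³⁺.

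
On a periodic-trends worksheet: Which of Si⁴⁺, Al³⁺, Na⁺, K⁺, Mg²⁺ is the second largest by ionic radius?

Na⁺

Electron counts and nuclear charges: Si⁴⁺ (Z=14, 10 e⁻), Al³⁺ (Z=13, 10 e⁻), Mg²⁺ (Z=12, 10 e⁻), Na⁺ (Z=11, 10 e⁻), K⁺ (Z=19, 18 e⁻). Si⁴⁺ < Al³⁺ (both 10 e⁻, Z=14>13); Al³⁺ < Mg²⁺ (both 10 e⁻, Z=13>12); Mg²⁺ < Na⁺ (both 10 e⁻, Z=12>11); Na⁺ < K⁺ (same group, 1 shell fewer).
So the order is Si⁴⁺ < Al³⁺ < Mg²⁺ < Na⁺ < K⁺; the 2nd-largest ion is Na⁺.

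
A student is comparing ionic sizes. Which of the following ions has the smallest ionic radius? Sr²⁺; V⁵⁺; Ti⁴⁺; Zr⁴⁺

V⁵⁺

Electron counts and nuclear charges: V⁵⁺: 18 e⁻, Z=23, Ti⁴⁺: 18 e⁻, Z=22, Zr⁴⁺: 36 e⁻, Z=40, Sr²⁺: 36 e⁻, Z=38. V⁵⁺ < Ti⁴⁺ (both 18 e⁻, Z=23>22); Ti⁴⁺ < Zr⁴⁺ (same group, 1 shell fewer); Zr⁴⁺ < Sr²⁺ (isoelectronic, higher Z=40 is smaller).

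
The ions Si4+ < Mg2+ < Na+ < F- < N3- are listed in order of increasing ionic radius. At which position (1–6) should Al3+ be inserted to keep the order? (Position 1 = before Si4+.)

2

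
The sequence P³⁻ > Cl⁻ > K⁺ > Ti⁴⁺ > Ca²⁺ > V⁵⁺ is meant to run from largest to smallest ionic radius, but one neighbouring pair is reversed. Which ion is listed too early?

Ti⁴⁺

Compare adjacent ions: both have 18 electrons but Z(Ti)=22 > Z(Ca)=20, so Ti⁴⁺ should be the smaller of the two — yet in this decreasing list Ti⁴⁺ sits before Ca²⁺. Nothing else is reversed, so Ti⁴⁺ should move one place to the right.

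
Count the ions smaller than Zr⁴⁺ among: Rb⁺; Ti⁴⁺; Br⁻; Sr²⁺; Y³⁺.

1

Ti⁴⁺ has 18 e⁻ (Z=22), Zr⁴⁺ has 36 e⁻ (Z=40), Y³⁺ has 36 e⁻ (Z=39), Sr²⁺ has 36 e⁻ (Z=38), Rb⁺ has 36 e⁻ (Z=37), Br⁻ has 36 e⁻ (Z=35). Ti⁴⁺ < Zr⁴⁺ (same group, 1 shell fewer); Zr⁴⁺ < Y³⁺ (both 36 e⁻, Z=40>39); Y³⁺ < Sr²⁺ (both 36 e⁻, Z=39>38); Sr²⁺ < Rb⁺ (isoelectronic, higher Z=38 is smaller); Rb⁺ < Br⁻ (both 36 e⁻, Z=37>35).
Ordering all of them (including Zr⁴⁺) by radius gives Ti⁴⁺ < Zr⁴⁺ < Y³⁺ < Sr²⁺ < Rb⁺ < Br⁻. So 1 is smaller.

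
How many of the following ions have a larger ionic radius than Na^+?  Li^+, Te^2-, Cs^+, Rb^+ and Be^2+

3

First list Z and electron count for each: Be^2+ (Z=4, 2 e⁻), Li^+ (Z=3, 2 e⁻), Na^+ (Z=11, 10 e⁻), Rb^+ (Z=37, 36 e⁻), Cs^+ (Z=55, 54 e⁻), Te^2- (Z=52, 54 e⁻). Be^2+ < Li^+ (isoelectronic, higher Z=4 is smaller); Li^+ < Na^+ (same group, period 2 vs 3); Na^+ < Rb^+ (same group, period 3 vs 5); Rb^+ < Cs^+ (same group, 1 shell fewer); Cs^+ < Te^2- (isoelectronic, higher Z=55 is smaller).
Placing each against Na^+: smaller — Be^2+, Li^+; larger — Rb^+, Cs^+, Te^2-. Count: 3.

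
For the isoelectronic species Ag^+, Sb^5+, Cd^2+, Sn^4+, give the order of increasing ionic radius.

Isoelectronic series (46 e⁻ each). Size is set by nuclear charge: more protons means a smaller ion. Sb^5+ (Z=51), Sn^4+ (Z=50), Cd^2+ (Z=48), Ag^+ (Z=47).

Sb^5+ < Sn^4+ < Cd^2+ < Ag^+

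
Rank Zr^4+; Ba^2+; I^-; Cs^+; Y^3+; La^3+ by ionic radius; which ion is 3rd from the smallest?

La^3+

Electron counts and nuclear charges: Zr^4+ (Z=40, 36 e⁻), Y^3+ (Z=39, 36 e⁻), La^3+ (Z=57, 54 e⁻), Ba^2+ (Z=56, 54 e⁻), Cs^+ (Z=55, 54 e⁻), I^- (Z=53, 54 e⁻). Zr^4+ < Y^3+ (isoelectronic, higher Z=40 is smaller); Y^3+ < La^3+ (same group, 1 shell fewer); La^3+ < Ba^2+ (both 54 e⁻, Z=57>56); Ba^2+ < Cs^+ (both 54 e⁻, Z=56>55); Cs^+ < I^- (both 54 e⁻, Z=55>53).
That gives Zr^4+ < Y^3+ < La^3+ < Ba^2+ < Cs^+ < I^-. From the smallest end, number 3 is La^3+.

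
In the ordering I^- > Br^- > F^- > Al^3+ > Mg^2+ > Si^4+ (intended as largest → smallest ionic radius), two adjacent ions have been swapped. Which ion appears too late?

Compare adjacent ions: Al^3+ and Mg^2+ share 10 electrons; the higher nuclear charge on Al (Z=13) contracts it more, so Al^3+ < Mg^2+ — yet in this decreasing list Al^3+ sits before Mg^2+. Nothing else is reversed, so Mg^2+ should move one place to the left.

Mg^2+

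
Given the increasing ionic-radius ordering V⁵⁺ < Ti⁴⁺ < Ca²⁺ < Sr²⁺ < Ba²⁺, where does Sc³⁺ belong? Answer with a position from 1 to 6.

V⁵⁺ (Z=23, 18 e⁻), Ti⁴⁺ (Z=22, 18 e⁻), Sc³⁺ (Z=21, 18 e⁻), Ca²⁺ (Z=20, 18 e⁻), Sr²⁺ (Z=38, 36 e⁻), Ba²⁺ (Z=56, 54 e⁻). V⁵⁺ < Ti⁴⁺ (both 18 e⁻, Z=23>22); Ti⁴⁺ < Sc³⁺ (both 18 e⁻, Z=22>21); Sc³⁺ < Ca²⁺ (both 18 e⁻, Z=21>20); Ca²⁺ < Sr²⁺ (same group, period 4 vs 5); Sr²⁺ < Ba²⁺ (same group, period 5 vs 6).
With Sc³⁺ included the full order is V⁵⁺ < Ti⁴⁺ < Sc³⁺ < Ca²⁺ < Sr²⁺ < Ba²⁺, so it takes position 3.

3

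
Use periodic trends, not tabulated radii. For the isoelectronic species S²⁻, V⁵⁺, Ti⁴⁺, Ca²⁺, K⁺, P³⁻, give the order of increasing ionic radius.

All of these have 18 electrons (isoelectronic). With the same electron cloud, the ion with the most protons pulls it in tightest. Nuclear charges: V⁵⁺ (Z=23), Ti⁴⁺ (Z=22), Ca²⁺ (Z=20), K⁺ (Z=19), S²⁻ (Z=16), P³⁻ (Z=15). Highest Z is smallest.

V⁵⁺ < Ti⁴⁺ < Ca²⁺ < K⁺ < S²⁻ < P³⁻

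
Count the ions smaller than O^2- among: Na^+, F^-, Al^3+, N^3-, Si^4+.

4

These species are isoelectronic with 10 electrons. The only difference is the number of protons: Si^4+ (Z=14), Al^3+ (Z=13), Na^+ (Z=11), F^- (Z=9), O^2- (Z=8), N^3- (Z=7). The strongest nuclear pull (Si^4+) gives the smallest ion.
Relative to O^2-, the ions that are smaller are Si^4+, Al^3+, Na^+, F^-. Count: 4.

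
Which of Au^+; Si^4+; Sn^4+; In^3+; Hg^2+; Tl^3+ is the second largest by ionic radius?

Si^4+: 10 e⁻, Z=14, Sn^4+: 46 e⁻, Z=50, In^3+: 46 e⁻, Z=49, Tl^3+: 78 e⁻, Z=81, Hg^2+: 78 e⁻, Z=80, Au^+: 78 e⁻, Z=79. Si^4+ < Sn^4+ (same group, period 3 vs 5); Sn^4+ < In^3+ (isoelectronic, higher Z=50 is smaller); In^3+ < Tl^3+ (same group, 1 shell fewer); Tl^3+ < Hg^2+ (isoelectronic, higher Z=81 is smaller); Hg^2+ < Au^+ (isoelectronic, higher Z=80 is smaller).
Full ascending order: Si^4+ < Sn^4+ < In^3+ < Tl^3+ < Hg^2+ < Au^+. Counting from the largest, position 2 is Hg^2+.

Hg^2+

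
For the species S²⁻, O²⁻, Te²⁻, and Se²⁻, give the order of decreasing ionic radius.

Te²⁻ > Se²⁻ > S²⁻ > O²⁻

All are in the same group with charge -2. Radius grows down the group as n (the outermost shell) increases.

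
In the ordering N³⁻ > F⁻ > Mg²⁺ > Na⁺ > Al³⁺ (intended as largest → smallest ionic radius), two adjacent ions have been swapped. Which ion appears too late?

Na⁺

Check each adjacent pair. Mg²⁺ and Na⁺ are reversed: they are isoelectronic (10 e⁻) and Mg has more protons than Na (12 vs 11), making Mg²⁺ smaller. No other neighbouring pair contradicts the periodic trends, so Na⁺ is the ion listed too late.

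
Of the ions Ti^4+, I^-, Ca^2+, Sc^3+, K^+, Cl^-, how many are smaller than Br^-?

5

Electron counts and nuclear charges: Ti^4+ (Z=22, 18 e⁻), Sc^3+ (Z=21, 18 e⁻), Ca^2+ (Z=20, 18 e⁻), K^+ (Z=19, 18 e⁻), Cl^- (Z=17, 18 e⁻), Br^- (Z=35, 36 e⁻), I^- (Z=53, 54 e⁻). Ti^4+ < Sc^3+ (both 18 e⁻, Z=22>21); Sc^3+ < Ca^2+ (isoelectronic, higher Z=21 is smaller); Ca^2+ < K^+ (isoelectronic, higher Z=20 is smaller); K^+ < Cl^- (isoelectronic, higher Z=19 is smaller); Cl^- < Br^- (same group, 1 shell fewer); Br^- < I^- (same group, period 4 vs 5).
Relative to Br^-, the ions that are smaller are Ti^4+, Sc^3+, Ca^2+, K^+, Cl^-. That's 5.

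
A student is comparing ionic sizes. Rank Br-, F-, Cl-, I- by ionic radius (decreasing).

I- > Br- > Cl- > F-

These ions sit in one column with identical charge. Each step down the periodic table adds a principal shell, increasing the radius.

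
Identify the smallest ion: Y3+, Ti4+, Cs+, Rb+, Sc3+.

Tabulating Z and e⁻: Ti4+ (Z=22, 18 e⁻), Sc3+ (Z=21, 18 e⁻), Y3+ (Z=39, 36 e⁻), Rb+ (Z=37, 36 e⁻), Cs+ (Z=55, 54 e⁻). Ti4+ < Sc3+ (isoelectronic, higher Z=22 is smaller); Sc3+ < Y3+ (same group, period 4 vs 5); Y3+ < Rb+ (both 36 e⁻, Z=39>37); Rb+ < Cs+ (same group, period 5 vs 6).

Ti4+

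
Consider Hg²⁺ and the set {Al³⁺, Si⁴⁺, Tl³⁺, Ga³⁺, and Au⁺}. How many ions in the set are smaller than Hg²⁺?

4

Tabulating Z and e⁻: Si⁴⁺ (Z=14, 10 e⁻), Al³⁺ (Z=13, 10 e⁻), Ga³⁺ (Z=31, 28 e⁻), Tl³⁺ (Z=81, 78 e⁻), Hg²⁺ (Z=80, 78 e⁻), Au⁺ (Z=79, 78 e⁻). Si⁴⁺ < Al³⁺ (both 10 e⁻, Z=14>13); Al³⁺ < Ga³⁺ (same group, 1 shell fewer); Ga³⁺ < Tl³⁺ (same group, 2 shells fewer); Tl³⁺ < Hg²⁺ (isoelectronic, higher Z=81 is smaller); Hg²⁺ < Au⁺ (both 78 e⁻, Z=80>79).
Ordering all of them (including Hg²⁺) by radius gives Si⁴⁺ < Al³⁺ < Ga³⁺ < Tl³⁺ < Hg²⁺ < Au⁺. Count: 4.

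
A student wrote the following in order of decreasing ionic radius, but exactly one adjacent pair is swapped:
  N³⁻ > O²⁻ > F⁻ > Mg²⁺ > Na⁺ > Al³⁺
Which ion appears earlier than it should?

Mg²⁺

Check each adjacent pair. Mg²⁺ and Na⁺ are reversed: they are isoelectronic (10 e⁻) and Mg has more protons than Na (12 vs 11), making Mg²⁺ smaller. No other neighbouring pair contradicts the periodic trends, so Mg²⁺ is the ion listed too early.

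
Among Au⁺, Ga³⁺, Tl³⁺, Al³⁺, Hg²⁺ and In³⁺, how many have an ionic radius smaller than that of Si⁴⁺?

0

Tabulating Z and e⁻: Si⁴⁺ has 10 e⁻ (Z=14), Al³⁺ has 10 e⁻ (Z=13), Ga³⁺ has 28 e⁻ (Z=31), In³⁺ has 46 e⁻ (Z=49), Tl³⁺ has 78 e⁻ (Z=81), Hg²⁺ has 78 e⁻ (Z=80), Au⁺ has 78 e⁻ (Z=79). Si⁴⁺ < Al³⁺ (isoelectronic, higher Z=14 is smaller); Al³⁺ < Ga³⁺ (same group, 1 shell fewer); Ga³⁺ < In³⁺ (same group, 1 shell fewer); In³⁺ < Tl³⁺ (same group, 1 shell fewer); Tl³⁺ < Hg²⁺ (both 78 e⁻, Z=81>80); Hg²⁺ < Au⁺ (isoelectronic, higher Z=80 is smaller).
Placing each against Si⁴⁺: smaller — none; larger — Al³⁺, Ga³⁺, In³⁺, Tl³⁺, Hg²⁺, Au⁺. That's 0.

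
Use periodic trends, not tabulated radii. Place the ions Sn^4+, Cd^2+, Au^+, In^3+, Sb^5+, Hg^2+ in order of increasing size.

Tabulating Z and e⁻: Sb^5+ (Z=51, 46 e⁻), Sn^4+ (Z=50, 46 e⁻), In^3+ (Z=49, 46 e⁻), Cd^2+ (Z=48, 46 e⁻), Hg^2+ (Z=80, 78 e⁻), Au^+ (Z=79, 78 e⁻). Sb^5+ < Sn^4+ (isoelectronic, higher Z=51 is smaller); Sn^4+ < In^3+ (isoelectronic, higher Z=50 is smaller); In^3+ < Cd^2+ (isoelectronic, higher Z=49 is smaller); Cd^2+ < Hg^2+ (same group, 1 shell fewer); Hg^2+ < Au^+ (both 78 e⁻, Z=80>79).

Sb^5+ < Sn^4+ < In^3+ < Cd^2+ < Hg^2+ < Au^+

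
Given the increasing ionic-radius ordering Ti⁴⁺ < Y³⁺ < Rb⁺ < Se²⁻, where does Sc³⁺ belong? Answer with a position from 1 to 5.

2

Tabulating Z and e⁻: Ti⁴⁺ has 18 e⁻ (Z=22), Sc³⁺ has 18 e⁻ (Z=21), Y³⁺ has 36 e⁻ (Z=39), Rb⁺ has 36 e⁻ (Z=37), Se²⁻ has 36 e⁻ (Z=34). Ti⁴⁺ < Sc³⁺ (isoelectronic, higher Z=22 is smaller); Sc³⁺ < Y³⁺ (same group, period 4 vs 5); Y³⁺ < Rb⁺ (isoelectronic, higher Z=39 is smaller); Rb⁺ < Se²⁻ (isoelectronic, higher Z=37 is smaller).
Putting Sc³⁺ in gives Ti⁴⁺ < Sc³⁺ < Y³⁺ < Rb⁺ < Se²⁻; it lands at slot 2.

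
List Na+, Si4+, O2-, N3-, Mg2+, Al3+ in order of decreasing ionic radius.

N3- > O2- > Na+ > Mg2+ > Al3+ > Si4+

Each ion has 10 electrons. The ranking follows nuclear charge in reverse — greater Z gives a smaller radius. Si4+ (Z=14), Al3+ (Z=13), Mg2+ (Z=12), Na+ (Z=11), O2- (Z=8), N3- (Z=7).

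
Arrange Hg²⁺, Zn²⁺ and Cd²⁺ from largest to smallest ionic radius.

Hg²⁺ > Cd²⁺ > Zn²⁺

These ions sit in one column with identical charge. Each step down the periodic table adds a principal shell, increasing the radius.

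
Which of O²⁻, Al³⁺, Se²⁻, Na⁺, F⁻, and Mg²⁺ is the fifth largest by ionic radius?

Mg²⁺

Electron counts and nuclear charges: Al³⁺ (Z=13, 10 e⁻), Mg²⁺ (Z=12, 10 e⁻), Na⁺ (Z=11, 10 e⁻), F⁻ (Z=9, 10 e⁻), O²⁻ (Z=8, 10 e⁻), Se²⁻ (Z=34, 36 e⁻). Al³⁺ < Mg²⁺ (both 10 e⁻, Z=13>12); Mg²⁺ < Na⁺ (both 10 e⁻, Z=12>11); Na⁺ < F⁻ (both 10 e⁻, Z=11>9); F⁻ < O²⁻ (isoelectronic, higher Z=9 is smaller); O²⁻ < Se²⁻ (same group, 2 shells fewer).
Ordering: Al³⁺ < Mg²⁺ < Na⁺ < F⁻ < O²⁻ < Se²⁻. The fifth largest is Mg²⁺.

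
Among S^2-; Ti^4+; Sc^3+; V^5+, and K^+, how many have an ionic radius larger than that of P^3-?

0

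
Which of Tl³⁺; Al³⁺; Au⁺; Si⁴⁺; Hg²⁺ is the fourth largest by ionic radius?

Al³⁺

Tabulating Z and e⁻: Si⁴⁺ (Z=14, 10 e⁻), Al³⁺ (Z=13, 10 e⁻), Tl³⁺ (Z=81, 78 e⁻), Hg²⁺ (Z=80, 78 e⁻), Au⁺ (Z=79, 78 e⁻). Si⁴⁺ < Al³⁺ (both 10 e⁻, Z=14>13); Al³⁺ < Tl³⁺ (same group, period 3 vs 6); Tl³⁺ < Hg²⁺ (both 78 e⁻, Z=81>80); Hg²⁺ < Au⁺ (both 78 e⁻, Z=80>79).
So the order is Si⁴⁺ < Al³⁺ < Tl³⁺ < Hg²⁺ < Au⁺; the 4th-largest ion is Al³⁺.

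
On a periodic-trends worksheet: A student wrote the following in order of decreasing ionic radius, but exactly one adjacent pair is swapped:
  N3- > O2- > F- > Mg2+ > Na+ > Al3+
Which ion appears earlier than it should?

The pair Mg2+, Na+ is the wrong way round — they are isoelectronic (10 e⁻) and Mg has more protons than Na (12 vs 11), making Mg2+ smaller. All other adjacent pairs agree with periodic trends, so Mg2+ is the misplaced ion.

Mg2+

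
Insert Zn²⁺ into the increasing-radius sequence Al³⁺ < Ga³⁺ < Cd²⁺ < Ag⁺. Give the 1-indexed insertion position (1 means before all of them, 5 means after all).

Work out protons and electrons: Al³⁺: 10 e⁻, Z=13, Ga³⁺: 28 e⁻, Z=31, Zn²⁺: 28 e⁻, Z=30, Cd²⁺: 46 e⁻, Z=48, Ag⁺: 46 e⁻, Z=47. Al³⁺ < Ga³⁺ (same group, 1 shell fewer); Ga³⁺ < Zn²⁺ (both 28 e⁻, Z=31>30); Zn²⁺ < Cd²⁺ (same group, period 4 vs 5); Cd²⁺ < Ag⁺ (isoelectronic, higher Z=48 is smaller).
Putting Zn²⁺ in gives Al³⁺ < Ga³⁺ < Zn²⁺ < Cd²⁺ < Ag⁺; it lands at slot 3.

3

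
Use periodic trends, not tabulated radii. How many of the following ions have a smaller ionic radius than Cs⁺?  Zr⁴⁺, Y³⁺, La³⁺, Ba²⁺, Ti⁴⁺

5

Work out protons and electrons: Ti⁴⁺ (Z=22, 18 e⁻), Zr⁴⁺ (Z=40, 36 e⁻), Y³⁺ (Z=39, 36 e⁻), La³⁺ (Z=57, 54 e⁻), Ba²⁺ (Z=56, 54 e⁻), Cs⁺ (Z=55, 54 e⁻). Ti⁴⁺ < Zr⁴⁺ (same group, period 4 vs 5); Zr⁴⁺ < Y³⁺ (isoelectronic, higher Z=40 is smaller); Y³⁺ < La³⁺ (same group, period 5 vs 6); La³⁺ < Ba²⁺ (both 54 e⁻, Z=57>56); Ba²⁺ < Cs⁺ (both 54 e⁻, Z=56>55).
Overall: Ti⁴⁺ < Zr⁴⁺ < Y³⁺ < La³⁺ < Ba²⁺ < Cs⁺. Cs⁺ has 5 below it and 0 above. That's 5.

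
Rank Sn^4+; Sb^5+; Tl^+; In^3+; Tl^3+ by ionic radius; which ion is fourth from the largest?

Sn^4+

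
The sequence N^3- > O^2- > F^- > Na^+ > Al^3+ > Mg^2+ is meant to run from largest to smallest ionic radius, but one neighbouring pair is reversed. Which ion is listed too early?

Al^3+

The pair Al^3+, Mg^2+ is the wrong way round — both have 10 electrons but Z(Al)=13 > Z(Mg)=12, so Al^3+ should be the smaller of the two. All other adjacent pairs agree with periodic trends, so Al^3+ is the misplaced ion.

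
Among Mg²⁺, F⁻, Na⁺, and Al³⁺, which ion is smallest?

All of these have 10 electrons (isoelectronic). With the same electron cloud, the ion with the most protons pulls it in tightest. Nuclear charges: Al³⁺ (Z=13), Mg²⁺ (Z=12), Na⁺ (Z=11), F⁻ (Z=9). Highest Z is smallest.

Al³⁺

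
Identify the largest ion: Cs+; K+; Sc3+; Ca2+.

Cs+

Sc3+ has 18 e⁻ (Z=21), Ca2+ has 18 e⁻ (Z=20), K+ has 18 e⁻ (Z=19), Cs+ has 54 e⁻ (Z=55). Sc3+ < Ca2+ (isoelectronic, higher Z=21 is smaller); Ca2+ < K+ (both 18 e⁻, Z=20>19); K+ < Cs+ (same group, 2 shells fewer).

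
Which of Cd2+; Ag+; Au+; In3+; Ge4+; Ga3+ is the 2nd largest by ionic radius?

Ag+

First list Z and electron count for each: Ge4+ has 28 e⁻ (Z=32), Ga3+ has 28 e⁻ (Z=31), In3+ has 46 e⁻ (Z=49), Cd2+ has 46 e⁻ (Z=48), Ag+ has 46 e⁻ (Z=47), Au+ has 78 e⁻ (Z=79). Ge4+ < Ga3+ (both 28 e⁻, Z=32>31); Ga3+ < In3+ (same group, period 4 vs 5); In3+ < Cd2+ (both 46 e⁻, Z=49>48); Cd2+ < Ag+ (both 46 e⁻, Z=48>47); Ag+ < Au+ (same group, period 5 vs 6).
Full ascending order: Ge4+ < Ga3+ < In3+ < Cd2+ < Ag+ < Au+. Counting from the largest, position 2 is Ag+.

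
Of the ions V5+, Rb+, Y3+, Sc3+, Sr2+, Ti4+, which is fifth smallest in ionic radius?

Sr2+

Electron counts and nuclear charges: V5+ has 18 e⁻ (Z=23), Ti4+ has 18 e⁻ (Z=22), Sc3+ has 18 e⁻ (Z=21), Y3+ has 36 e⁻ (Z=39), Sr2+ has 36 e⁻ (Z=38), Rb+ has 36 e⁻ (Z=37). V5+ < Ti4+ (isoelectronic, higher Z=23 is smaller); Ti4+ < Sc3+ (both 18 e⁻, Z=22>21); Sc3+ < Y3+ (same group, period 4 vs 5); Y3+ < Sr2+ (isoelectronic, higher Z=39 is smaller); Sr2+ < Rb+ (both 36 e⁻, Z=38>37).
So the order is V5+ < Ti4+ < Sc3+ < Y3+ < Sr2+ < Rb+; the 5th-smallest ion is Sr2+.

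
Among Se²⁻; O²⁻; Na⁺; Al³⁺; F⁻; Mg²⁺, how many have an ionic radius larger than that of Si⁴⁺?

6

Si⁴⁺ has 10 e⁻ (Z=14), Al³⁺ has 10 e⁻ (Z=13), Mg²⁺ has 10 e⁻ (Z=12), Na⁺ has 10 e⁻ (Z=11), F⁻ has 10 e⁻ (Z=9), O²⁻ has 10 e⁻ (Z=8), Se²⁻ has 36 e⁻ (Z=34). Si⁴⁺ < Al³⁺ (isoelectronic, higher Z=14 is smaller); Al³⁺ < Mg²⁺ (both 10 e⁻, Z=13>12); Mg²⁺ < Na⁺ (both 10 e⁻, Z=12>11); Na⁺ < F⁻ (both 10 e⁻, Z=11>9); F⁻ < O²⁻ (isoelectronic, higher Z=9 is smaller); O²⁻ < Se²⁻ (same group, period 2 vs 4).
Ordering all of them (including Si⁴⁺) by radius gives Si⁴⁺ < Al³⁺ < Mg²⁺ < Na⁺ < F⁻ < O²⁻ < Se²⁻. That's 6.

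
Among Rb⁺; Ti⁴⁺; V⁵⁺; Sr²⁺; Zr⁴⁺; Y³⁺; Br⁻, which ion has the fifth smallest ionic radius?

Sr²⁺

Work out protons and electrons: V⁵⁺: 18 e⁻, Z=23, Ti⁴⁺: 18 e⁻, Z=22, Zr⁴⁺: 36 e⁻, Z=40, Y³⁺: 36 e⁻, Z=39, Sr²⁺: 36 e⁻, Z=38, Rb⁺: 36 e⁻, Z=37, Br⁻: 36 e⁻, Z=35. V⁵⁺ < Ti⁴⁺ (both 18 e⁻, Z=23>22); Ti⁴⁺ < Zr⁴⁺ (same group, period 4 vs 5); Zr⁴⁺ < Y³⁺ (isoelectronic, higher Z=40 is smaller); Y³⁺ < Sr²⁺ (both 36 e⁻, Z=39>38); Sr²⁺ < Rb⁺ (isoelectronic, higher Z=38 is smaller); Rb⁺ < Br⁻ (both 36 e⁻, Z=37>35).
Ordering: V⁵⁺ < Ti⁴⁺ < Zr⁴⁺ < Y³⁺ < Sr²⁺ < Rb⁺ < Br⁻. The fifth smallest is Sr²⁺.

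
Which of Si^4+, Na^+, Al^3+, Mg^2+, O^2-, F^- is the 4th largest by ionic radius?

Each ion has 10 electrons. The ranking follows nuclear charge in reverse — greater Z gives a smaller radius. Si^4+ (Z=14), Al^3+ (Z=13), Mg^2+ (Z=12), Na^+ (Z=11), F^- (Z=9), O^2- (Z=8).
Full ascending order: Si^4+ < Al^3+ < Mg^2+ < Na^+ < F^- < O^2-. Counting from the largest, position 4 is Mg^2+.

Mg^2+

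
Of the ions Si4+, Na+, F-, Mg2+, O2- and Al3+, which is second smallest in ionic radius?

These species are isoelectronic with 10 electrons. The only difference is the number of protons: Si4+ (Z=14), Al3+ (Z=13), Mg2+ (Z=12), Na+ (Z=11), F- (Z=9), O2- (Z=8). The strongest nuclear pull (Si4+) gives the smallest ion.
Ordering: Si4+ < Al3+ < Mg2+ < Na+ < F- < O2-. The second smallest is Al3+.

Al3+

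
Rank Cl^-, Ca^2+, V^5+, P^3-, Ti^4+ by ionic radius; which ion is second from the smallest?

Isoelectronic series (18 e⁻ each). Size is set by nuclear charge: more protons means a smaller ion. V^5+ (Z=23), Ti^4+ (Z=22), Ca^2+ (Z=20), Cl^- (Z=17), P^3- (Z=15).
Full ascending order: V^5+ < Ti^4+ < Ca^2+ < Cl^- < P^3-. Counting from the smallest, position 2 is Ti^4+.

Ti^4+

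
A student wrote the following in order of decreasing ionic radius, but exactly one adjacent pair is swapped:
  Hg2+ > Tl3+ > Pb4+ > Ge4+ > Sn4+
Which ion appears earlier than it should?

Ge4+

Compare adjacent ions: same group and charge — period 4 sits above period 5, so Ge4+ is smaller — yet in this decreasing list Ge4+ sits before Sn4+. Nothing else is reversed, so Ge4+ should move one place to the right.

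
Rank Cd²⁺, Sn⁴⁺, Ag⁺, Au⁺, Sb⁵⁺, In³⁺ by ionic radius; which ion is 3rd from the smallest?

In³⁺

Sb⁵⁺ has 46 e⁻ (Z=51), Sn⁴⁺ has 46 e⁻ (Z=50), In³⁺ has 46 e⁻ (Z=49), Cd²⁺ has 46 e⁻ (Z=48), Ag⁺ has 46 e⁻ (Z=47), Au⁺ has 78 e⁻ (Z=79). Sb⁵⁺ < Sn⁴⁺ (isoelectronic, higher Z=51 is smaller); Sn⁴⁺ < In³⁺ (isoelectronic, higher Z=50 is smaller); In³⁺ < Cd²⁺ (isoelectronic, higher Z=49 is smaller); Cd²⁺ < Ag⁺ (isoelectronic, higher Z=48 is smaller); Ag⁺ < Au⁺ (same group, period 5 vs 6).
That gives Sb⁵⁺ < Sn⁴⁺ < In³⁺ < Cd²⁺ < Ag⁺ < Au⁺. From the smallest end, number 3 is In³⁺.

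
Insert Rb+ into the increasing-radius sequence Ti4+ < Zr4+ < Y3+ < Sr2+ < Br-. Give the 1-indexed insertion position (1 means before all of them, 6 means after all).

5

First list Z and electron count for each: Ti4+ has 18 e⁻ (Z=22), Zr4+ has 36 e⁻ (Z=40), Y3+ has 36 e⁻ (Z=39), Sr2+ has 36 e⁻ (Z=38), Rb+ has 36 e⁻ (Z=37), Br- has 36 e⁻ (Z=35). Ti4+ < Zr4+ (same group, period 4 vs 5); Zr4+ < Y3+ (both 36 e⁻, Z=40>39); Y3+ < Sr2+ (isoelectronic, higher Z=39 is smaller); Sr2+ < Rb+ (both 36 e⁻, Z=38>37); Rb+ < Br- (isoelectronic, higher Z=37 is smaller).
Merged order: Ti4+ < Zr4+ < Y3+ < Sr2+ < Rb+ < Br- — Rb+ is number 5.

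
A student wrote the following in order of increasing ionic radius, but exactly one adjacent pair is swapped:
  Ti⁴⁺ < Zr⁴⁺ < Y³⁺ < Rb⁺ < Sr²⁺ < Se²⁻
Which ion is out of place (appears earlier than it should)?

Compare adjacent ions: Sr²⁺ and Rb⁺ share 36 electrons; the higher nuclear charge on Sr (Z=38) contracts it more, so Sr²⁺ < Rb⁺ — yet in this increasing list Rb⁺ sits before Sr²⁺. Nothing else is reversed, so Rb⁺ should move one place to the right.

Rb⁺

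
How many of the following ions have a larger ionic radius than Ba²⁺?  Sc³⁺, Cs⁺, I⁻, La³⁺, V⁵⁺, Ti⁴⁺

Tabulating Z and e⁻: V⁵⁺ (Z=23, 18 e⁻), Ti⁴⁺ (Z=22, 18 e⁻), Sc³⁺ (Z=21, 18 e⁻), La³⁺ (Z=57, 54 e⁻), Ba²⁺ (Z=56, 54 e⁻), Cs⁺ (Z=55, 54 e⁻), I⁻ (Z=53, 54 e⁻). V⁵⁺ < Ti⁴⁺ (isoelectronic, higher Z=23 is smaller); Ti⁴⁺ < Sc³⁺ (both 18 e⁻, Z=22>21); Sc³⁺ < La³⁺ (same group, 2 shells fewer); La³⁺ < Ba²⁺ (isoelectronic, higher Z=57 is smaller); Ba²⁺ < Cs⁺ (isoelectronic, higher Z=56 is smaller); Cs⁺ < I⁻ (isoelectronic, higher Z=55 is smaller).
Ordering all of them (including Ba²⁺) by radius gives V⁵⁺ < Ti⁴⁺ < Sc³⁺ < La³⁺ < Ba²⁺ < Cs⁺ < I⁻. Count: 2.

2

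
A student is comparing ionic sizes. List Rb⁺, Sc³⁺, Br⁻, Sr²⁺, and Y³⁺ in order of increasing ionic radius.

Sc³⁺ < Y³⁺ < Sr²⁺ < Rb⁺ < Br⁻

Work out protons and electrons: Sc³⁺ has 18 e⁻ (Z=21), Y³⁺ has 36 e⁻ (Z=39), Sr²⁺ has 36 e⁻ (Z=38), Rb⁺ has 36 e⁻ (Z=37), Br⁻ has 36 e⁻ (Z=35). Sc³⁺ < Y³⁺ (same group, 1 shell fewer); Y³⁺ < Sr²⁺ (both 36 e⁻, Z=39>38); Sr²⁺ < Rb⁺ (isoelectronic, higher Z=38 is smaller); Rb⁺ < Br⁻ (isoelectronic, higher Z=37 is smaller).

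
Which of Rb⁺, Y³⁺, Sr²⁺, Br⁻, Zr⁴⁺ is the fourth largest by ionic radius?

Y³⁺

These species are isoelectronic with 36 electrons. The only difference is the number of protons: Zr⁴⁺ (Z=40), Y³⁺ (Z=39), Sr²⁺ (Z=38), Rb⁺ (Z=37), Br⁻ (Z=35). The strongest nuclear pull (Zr⁴⁺) gives the smallest ion.
So the order is Zr⁴⁺ < Y³⁺ < Sr²⁺ < Rb⁺ < Br⁻; the 4th-largest ion is Y³⁺.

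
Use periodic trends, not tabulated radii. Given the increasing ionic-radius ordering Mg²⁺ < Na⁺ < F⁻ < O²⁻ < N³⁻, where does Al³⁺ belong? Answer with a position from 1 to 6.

Isoelectronic series (10 e⁻ each). Size is set by nuclear charge: more protons means a smaller ion. Al³⁺ (Z=13), Mg²⁺ (Z=12), Na⁺ (Z=11), F⁻ (Z=9), O²⁻ (Z=8), N³⁻ (Z=7).
Merged order: Al³⁺ < Mg²⁺ < Na⁺ < F⁻ < O²⁻ < N³⁻ — Al³⁺ is number 1.

1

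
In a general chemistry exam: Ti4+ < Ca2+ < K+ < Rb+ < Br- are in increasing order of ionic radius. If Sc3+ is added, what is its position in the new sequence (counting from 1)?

Work out protons and electrons: Ti4+ (Z=22, 18 e⁻), Sc3+ (Z=21, 18 e⁻), Ca2+ (Z=20, 18 e⁻), K+ (Z=19, 18 e⁻), Rb+ (Z=37, 36 e⁻), Br- (Z=35, 36 e⁻). Ti4+ < Sc3+ (both 18 e⁻, Z=22>21); Sc3+ < Ca2+ (both 18 e⁻, Z=21>20); Ca2+ < K+ (both 18 e⁻, Z=20>19); K+ < Rb+ (same group, period 4 vs 5); Rb+ < Br- (isoelectronic, higher Z=37 is smaller).
With Sc3+ included the full order is Ti4+ < Sc3+ < Ca2+ < K+ < Rb+ < Br-, so it takes position 2.

2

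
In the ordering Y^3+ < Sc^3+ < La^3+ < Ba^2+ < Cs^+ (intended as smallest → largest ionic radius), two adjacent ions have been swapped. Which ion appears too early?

Y^3+

Scanning neighbour by neighbour, only Y^3+/Sc^3+ violates a trend: both in group 3 with the same charge; Sc^3+ (period 4) has the smaller radius. That makes Y^3+ the one sitting a position early relative to where it belongs.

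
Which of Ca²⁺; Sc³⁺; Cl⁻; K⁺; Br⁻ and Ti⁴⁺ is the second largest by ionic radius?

Cl⁻

Electron counts and nuclear charges: Ti⁴⁺ has 18 e⁻ (Z=22), Sc³⁺ has 18 e⁻ (Z=21), Ca²⁺ has 18 e⁻ (Z=20), K⁺ has 18 e⁻ (Z=19), Cl⁻ has 18 e⁻ (Z=17), Br⁻ has 36 e⁻ (Z=35). Ti⁴⁺ < Sc³⁺ (both 18 e⁻, Z=22>21); Sc³⁺ < Ca²⁺ (isoelectronic, higher Z=21 is smaller); Ca²⁺ < K⁺ (isoelectronic, higher Z=20 is smaller); K⁺ < Cl⁻ (both 18 e⁻, Z=19>17); Cl⁻ < Br⁻ (same group, 1 shell fewer).
Full ascending order: Ti⁴⁺ < Sc³⁺ < Ca²⁺ < K⁺ < Cl⁻ < Br⁻. Counting from the largest, position 2 is Cl⁻.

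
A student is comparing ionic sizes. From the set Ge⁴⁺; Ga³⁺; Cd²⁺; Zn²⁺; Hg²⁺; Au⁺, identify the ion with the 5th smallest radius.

Hg²⁺

Tabulating Z and e⁻: Ge⁴⁺ (Z=32, 28 e⁻), Ga³⁺ (Z=31, 28 e⁻), Zn²⁺ (Z=30, 28 e⁻), Cd²⁺ (Z=48, 46 e⁻), Hg²⁺ (Z=80, 78 e⁻), Au⁺ (Z=79, 78 e⁻). Ge⁴⁺ < Ga³⁺ (both 28 e⁻, Z=32>31); Ga³⁺ < Zn²⁺ (isoelectronic, higher Z=31 is smaller); Zn²⁺ < Cd²⁺ (same group, 1 shell fewer); Cd²⁺ < Hg²⁺ (same group, period 5 vs 6); Hg²⁺ < Au⁺ (isoelectronic, higher Z=80 is smaller).
Full ascending order: Ge⁴⁺ < Ga³⁺ < Zn²⁺ < Cd²⁺ < Hg²⁺ < Au⁺. Counting from the smallest, position 5 is Hg²⁺.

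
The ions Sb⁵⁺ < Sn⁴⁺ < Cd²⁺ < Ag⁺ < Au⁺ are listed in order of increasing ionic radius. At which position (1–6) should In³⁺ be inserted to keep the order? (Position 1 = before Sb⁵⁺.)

3

Tabulating Z and e⁻: Sb⁵⁺ (Z=51, 46 e⁻), Sn⁴⁺ (Z=50, 46 e⁻), In³⁺ (Z=49, 46 e⁻), Cd²⁺ (Z=48, 46 e⁻), Ag⁺ (Z=47, 46 e⁻), Au⁺ (Z=79, 78 e⁻). Sb⁵⁺ < Sn⁴⁺ (isoelectronic, higher Z=51 is smaller); Sn⁴⁺ < In³⁺ (both 46 e⁻, Z=50>49); In³⁺ < Cd²⁺ (both 46 e⁻, Z=49>48); Cd²⁺ < Ag⁺ (isoelectronic, higher Z=48 is smaller); Ag⁺ < Au⁺ (same group, 1 shell fewer).
With In³⁺ included the full order is Sb⁵⁺ < Sn⁴⁺ < In³⁺ < Cd²⁺ < Ag⁺ < Au⁺, so it takes position 3.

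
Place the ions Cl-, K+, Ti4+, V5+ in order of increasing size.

V5+ < Ti4+ < K+ < Cl-

These species are isoelectronic with 18 electrons. The only difference is the number of protons: V5+ (Z=23), Ti4+ (Z=22), K+ (Z=19), Cl- (Z=17). The strongest nuclear pull (V5+) gives the smallest ion.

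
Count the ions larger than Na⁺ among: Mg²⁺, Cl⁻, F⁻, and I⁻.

3

Work out protons and electrons: Mg²⁺ has 10 e⁻ (Z=12), Na⁺ has 10 e⁻ (Z=11), F⁻ has 10 e⁻ (Z=9), Cl⁻ has 18 e⁻ (Z=17), I⁻ has 54 e⁻ (Z=53). Mg²⁺ < Na⁺ (both 10 e⁻, Z=12>11); Na⁺ < F⁻ (isoelectronic, higher Z=11 is smaller); F⁻ < Cl⁻ (same group, period 2 vs 3); Cl⁻ < I⁻ (same group, period 3 vs 5).
Ordering all of them (including Na⁺) by radius gives Mg²⁺ < Na⁺ < F⁻ < Cl⁻ < I⁻. Count: 3.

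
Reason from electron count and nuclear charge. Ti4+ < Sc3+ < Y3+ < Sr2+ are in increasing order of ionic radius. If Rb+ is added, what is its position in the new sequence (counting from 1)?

5

Tabulating Z and e⁻: Ti4+ has 18 e⁻ (Z=22), Sc3+ has 18 e⁻ (Z=21), Y3+ has 36 e⁻ (Z=39), Sr2+ has 36 e⁻ (Z=38), Rb+ has 36 e⁻ (Z=37). Ti4+ < Sc3+ (both 18 e⁻, Z=22>21); Sc3+ < Y3+ (same group, 1 shell fewer); Y3+ < Sr2+ (isoelectronic, higher Z=39 is smaller); Sr2+ < Rb+ (both 36 e⁻, Z=38>37).
Merged order: Ti4+ < Sc3+ < Y3+ < Sr2+ < Rb+ — Rb+ is number 5.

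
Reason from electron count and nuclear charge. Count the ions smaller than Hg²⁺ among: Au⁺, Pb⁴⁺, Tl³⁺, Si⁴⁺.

3

Tabulating Z and e⁻: Si⁴⁺ (Z=14, 10 e⁻), Pb⁴⁺ (Z=82, 78 e⁻), Tl³⁺ (Z=81, 78 e⁻), Hg²⁺ (Z=80, 78 e⁻), Au⁺ (Z=79, 78 e⁻). Si⁴⁺ < Pb⁴⁺ (same group, 3 shells fewer); Pb⁴⁺ < Tl³⁺ (isoelectronic, higher Z=82 is smaller); Tl³⁺ < Hg²⁺ (both 78 e⁻, Z=81>80); Hg²⁺ < Au⁺ (both 78 e⁻, Z=80>79).
Ordering all of them (including Hg²⁺) by radius gives Si⁴⁺ < Pb⁴⁺ < Tl³⁺ < Hg²⁺ < Au⁺. Count: 3.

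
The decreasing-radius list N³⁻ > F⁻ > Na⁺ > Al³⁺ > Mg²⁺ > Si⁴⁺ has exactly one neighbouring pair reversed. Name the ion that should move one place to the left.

The pair Al³⁺, Mg²⁺ is the wrong way round — both have 10 electrons but Z(Al)=13 > Z(Mg)=12, so Al³⁺ should be the smaller of the two. All other adjacent pairs agree with periodic trends, so Mg²⁺ is the misplaced ion.

Mg²⁺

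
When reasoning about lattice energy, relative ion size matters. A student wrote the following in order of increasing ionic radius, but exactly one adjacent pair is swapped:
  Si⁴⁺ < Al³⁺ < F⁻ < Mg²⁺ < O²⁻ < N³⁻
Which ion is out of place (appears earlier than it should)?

Compare adjacent ions: Mg²⁺ and F⁻ share 10 electrons; the higher nuclear charge on Mg (Z=12) contracts it more, so Mg²⁺ < F⁻ — yet in this increasing list F⁻ sits before Mg²⁺. Nothing else is reversed, so F⁻ should move one place to the right.

F⁻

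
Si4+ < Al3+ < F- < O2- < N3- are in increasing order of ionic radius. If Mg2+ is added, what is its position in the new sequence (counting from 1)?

Each ion has 10 electrons. The ranking follows nuclear charge in reverse — greater Z gives a smaller radius. Si4+ (Z=14), Al3+ (Z=13), Mg2+ (Z=12), F- (Z=9), O2- (Z=8), N3- (Z=7).
The complete sequence is Si4+ < Al3+ < Mg2+ < F- < O2- < N3-. Mg2+ sits at position 3.

3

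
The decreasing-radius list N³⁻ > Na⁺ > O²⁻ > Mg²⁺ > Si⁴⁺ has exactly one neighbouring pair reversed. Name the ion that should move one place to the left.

The pair Na⁺, O²⁻ is the wrong way round — they are isoelectronic (10 e⁻) and Na has more protons than O (11 vs 8), making Na⁺ smaller. All other adjacent pairs agree with periodic trends, so O²⁻ is the misplaced ion.

O²⁻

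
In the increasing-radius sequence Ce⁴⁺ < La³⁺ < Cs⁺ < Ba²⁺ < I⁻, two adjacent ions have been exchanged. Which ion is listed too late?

The pair Cs⁺, Ba²⁺ is the wrong way round — both have 54 electrons but Z(Ba)=56 > Z(Cs)=55, so Ba²⁺ should be the smaller of the two. All other adjacent pairs agree with periodic trends, so Ba²⁺ is the misplaced ion.

Ba²⁺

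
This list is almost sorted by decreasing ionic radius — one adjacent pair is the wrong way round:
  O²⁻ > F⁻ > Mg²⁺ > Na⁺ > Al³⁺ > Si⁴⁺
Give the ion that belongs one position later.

Check each adjacent pair. Mg²⁺ and Na⁺ are reversed: both have 10 electrons but Z(Mg)=12 > Z(Na)=11, so Mg²⁺ should be the smaller of the two. No other neighbouring pair contradicts the periodic trends, so Mg²⁺ is the ion listed too early.

Mg²⁺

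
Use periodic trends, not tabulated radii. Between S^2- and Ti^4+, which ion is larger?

These species are isoelectronic with 18 electrons. The only difference is the number of protons: Ti^4+ (Z=22), S^2- (Z=16). The strongest nuclear pull (Ti^4+) gives the smallest ion.

S^2-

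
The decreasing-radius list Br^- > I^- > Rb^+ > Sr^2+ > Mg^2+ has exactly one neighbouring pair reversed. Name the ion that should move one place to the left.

Check each adjacent pair. Br^- and I^- are reversed: Br^- and I^- are in one column with the same charge; the lighter period-4 ion has one fewer shell and is smaller. No other neighbouring pair contradicts the periodic trends, so I^- is the ion listed too late.

I^-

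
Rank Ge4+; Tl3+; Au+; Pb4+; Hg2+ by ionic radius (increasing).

Ge4+ < Pb4+ < Tl3+ < Hg2+ < Au+

Tabulating Z and e⁻: Ge4+ (Z=32, 28 e⁻), Pb4+ (Z=82, 78 e⁻), Tl3+ (Z=81, 78 e⁻), Hg2+ (Z=80, 78 e⁻), Au+ (Z=79, 78 e⁻). Ge4+ < Pb4+ (same group, period 4 vs 6); Pb4+ < Tl3+ (both 78 e⁻, Z=82>81); Tl3+ < Hg2+ (both 78 e⁻, Z=81>80); Hg2+ < Au+ (both 78 e⁻, Z=80>79).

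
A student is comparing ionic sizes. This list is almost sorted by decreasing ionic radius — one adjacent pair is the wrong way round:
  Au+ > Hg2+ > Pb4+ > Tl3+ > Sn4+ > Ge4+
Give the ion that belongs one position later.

Pb4+

The pair Pb4+, Tl3+ is the wrong way round — both have 78 electrons but Z(Pb)=82 > Z(Tl)=81, so Pb4+ should be the smaller of the two. All other adjacent pairs agree with periodic trends, so Pb4+ is the misplaced ion.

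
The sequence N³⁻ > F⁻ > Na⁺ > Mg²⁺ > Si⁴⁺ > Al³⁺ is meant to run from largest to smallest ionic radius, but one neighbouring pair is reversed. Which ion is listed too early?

Check each adjacent pair. Si⁴⁺ and Al³⁺ are reversed: they are isoelectronic (10 e⁻) and Si has more protons than Al (14 vs 13), making Si⁴⁺ smaller. No other neighbouring pair contradicts the periodic trends, so Si⁴⁺ is the ion listed too early.

Si⁴⁺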